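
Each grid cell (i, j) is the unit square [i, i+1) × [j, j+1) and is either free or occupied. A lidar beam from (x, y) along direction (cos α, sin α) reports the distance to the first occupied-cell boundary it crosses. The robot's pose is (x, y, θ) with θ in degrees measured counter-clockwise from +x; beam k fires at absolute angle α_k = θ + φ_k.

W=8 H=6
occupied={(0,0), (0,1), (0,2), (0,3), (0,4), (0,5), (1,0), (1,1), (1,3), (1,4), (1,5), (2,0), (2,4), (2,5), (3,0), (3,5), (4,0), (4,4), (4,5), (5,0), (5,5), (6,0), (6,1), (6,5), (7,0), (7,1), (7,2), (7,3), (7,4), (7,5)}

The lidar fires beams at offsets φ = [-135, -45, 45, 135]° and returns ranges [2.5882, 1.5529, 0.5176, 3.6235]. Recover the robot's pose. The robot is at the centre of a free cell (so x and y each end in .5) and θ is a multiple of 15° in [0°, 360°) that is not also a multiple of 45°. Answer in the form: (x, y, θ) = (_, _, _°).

Candidates: 18 free-cell centres × 16 headings = 288 poses. Raycast each; keep the one whose scan matches to 4 dp.
  (6.5, 3.5, 195°): beam 1 = 1.0000 ≠ 2.5882 ✗
  (4.5, 1.5, 150°): beam 1 = 1.5529 ≠ 2.5882 ✗
  (6.5, 3.5, 345°): beam 1 = 5.0000 ≠ 2.5882 ✗
  …
  (3.5, 1.5, 240°): r_1=2.5882, r_2=1.5529, r_3=0.5176, r_4=3.6235 — all match ✓
Only this pose fits every beam.

(x, y, θ) = (3.5, 1.5, 240°)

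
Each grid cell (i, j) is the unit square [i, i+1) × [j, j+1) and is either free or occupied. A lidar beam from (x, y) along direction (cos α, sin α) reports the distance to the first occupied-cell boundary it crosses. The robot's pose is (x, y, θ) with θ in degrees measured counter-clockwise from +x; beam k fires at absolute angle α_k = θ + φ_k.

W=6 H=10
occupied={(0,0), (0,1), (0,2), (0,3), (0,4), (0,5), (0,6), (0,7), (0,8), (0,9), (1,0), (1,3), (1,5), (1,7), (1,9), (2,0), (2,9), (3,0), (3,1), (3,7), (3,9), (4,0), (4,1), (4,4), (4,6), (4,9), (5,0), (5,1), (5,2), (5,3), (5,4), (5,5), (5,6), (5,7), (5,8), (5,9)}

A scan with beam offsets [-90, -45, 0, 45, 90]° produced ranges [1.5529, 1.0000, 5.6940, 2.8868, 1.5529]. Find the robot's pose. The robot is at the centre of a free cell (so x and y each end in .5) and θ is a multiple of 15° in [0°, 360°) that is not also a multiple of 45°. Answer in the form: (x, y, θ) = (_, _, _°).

Candidates: 24 free-cell centres × 16 headings = 384 poses. Raycast each; keep the one whose scan matches to 4 dp.
  (2.5, 2.5, 330°): beam 1 = 1.7321 ≠ 1.5529 ✗
  (2.5, 4.5, 330°): beam 1 = 1.0000 ≠ 1.5529 ✗
  (1.5, 8.5, 105°): beam 1 = 1.9319 ≠ 1.5529 ✗
  …
  (3.5, 3.5, 105°): r_1=1.5529, r_2=1.0000, r_3=5.6940, r_4=2.8868, r_5=1.5529 — all match ✓
Only this pose fits every beam.

(x, y, θ) = (3.5, 3.5, 105°)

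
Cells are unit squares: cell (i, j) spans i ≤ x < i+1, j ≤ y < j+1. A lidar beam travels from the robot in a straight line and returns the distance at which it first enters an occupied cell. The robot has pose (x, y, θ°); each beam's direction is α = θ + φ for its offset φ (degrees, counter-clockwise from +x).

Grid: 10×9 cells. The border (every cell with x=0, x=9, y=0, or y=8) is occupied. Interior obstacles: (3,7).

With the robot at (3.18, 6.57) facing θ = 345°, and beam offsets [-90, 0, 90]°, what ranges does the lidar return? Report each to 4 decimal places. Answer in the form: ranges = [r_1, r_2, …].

beam 1: φ=-90°, α=255°
  cosα=-0.2588 sinα=-0.9659 | (3,6) | tMaxX 0.6955 tMaxY 0.5901 | tΔX 3.8637 tΔY 1.0353
    t=0.5901 [y] (3,5)
    t=0.6955 [x] (2,5)
    t=1.6254 [y] (2,4)
    t=2.6607 [y] (2,3)
    t=3.6959 [y] (2,2)
    t=4.5592 [x] (1,2)
    t=4.7312 [y] (1,1)
    t=5.7665 [y] (1,0) — stop
  → r_1 = 5.7665
beam 2: φ=0°, α=345°
  cosα=0.9659 sinα=-0.2588 | (3,6) | tMaxX 0.8489 tMaxY 2.2023 | tΔX 1.0353 tΔY 3.8637
    t=0.8489 [x] (4,6)
    t=1.8842 [x] (5,6)
    t=2.2023 [y] (5,5)
    t=2.9195 [x] (6,5)
    t=3.9548 [x] (7,5)
    t=4.9900 [x] (8,5)
    t=6.0253 [x] (9,5) — stop
  → r_2 = 6.0253
beam 3: φ=90°, α=75°
  cosα=0.2588 sinα=0.9659 | (3,6) | tMaxX 3.1682 tMaxY 0.4452 | tΔX 3.8637 tΔY 1.0353
    t=0.4452 [y] (3,7) — stop
  → r_3 = 0.4452

ranges = [5.7665, 6.0253, 0.4452]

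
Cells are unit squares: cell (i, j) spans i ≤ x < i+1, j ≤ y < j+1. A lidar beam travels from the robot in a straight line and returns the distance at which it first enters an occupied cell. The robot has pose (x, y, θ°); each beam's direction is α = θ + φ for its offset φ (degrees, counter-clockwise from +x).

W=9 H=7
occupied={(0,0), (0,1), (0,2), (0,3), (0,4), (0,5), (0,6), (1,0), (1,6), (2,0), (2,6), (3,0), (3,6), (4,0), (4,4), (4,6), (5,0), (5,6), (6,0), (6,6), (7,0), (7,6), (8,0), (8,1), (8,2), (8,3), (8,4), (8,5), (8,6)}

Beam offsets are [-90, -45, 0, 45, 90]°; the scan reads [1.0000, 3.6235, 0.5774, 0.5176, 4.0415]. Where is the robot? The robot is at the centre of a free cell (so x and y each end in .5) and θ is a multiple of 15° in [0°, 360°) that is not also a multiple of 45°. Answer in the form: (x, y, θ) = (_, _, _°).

(x, y, θ) = (4.5, 5.5, 240°)

Candidates: 34 free-cell centres × 16 headings = 544 poses. Raycast each; keep the one whose scan matches to 4 dp.
  (6.5, 4.5, 165°): beam 1 = 1.5529 ≠ 1.0000 ✗
  (6.5, 3.5, 150°): beam 1 = 2.8868 ≠ 1.0000 ✗
  (3.5, 5.5, 75°): beam 1 = 4.6587 ≠ 1.0000 ✗
  (2.5, 4.5, 195°): beam 1 = 1.5529 ≠ 1.0000 ✗
  …
  (4.5, 5.5, 240°): r_1=1.0000, r_2=3.6235, r_3=0.5774, r_4=0.5176, r_5=4.0415 — all match ✓
No second candidate reproduces the full scan.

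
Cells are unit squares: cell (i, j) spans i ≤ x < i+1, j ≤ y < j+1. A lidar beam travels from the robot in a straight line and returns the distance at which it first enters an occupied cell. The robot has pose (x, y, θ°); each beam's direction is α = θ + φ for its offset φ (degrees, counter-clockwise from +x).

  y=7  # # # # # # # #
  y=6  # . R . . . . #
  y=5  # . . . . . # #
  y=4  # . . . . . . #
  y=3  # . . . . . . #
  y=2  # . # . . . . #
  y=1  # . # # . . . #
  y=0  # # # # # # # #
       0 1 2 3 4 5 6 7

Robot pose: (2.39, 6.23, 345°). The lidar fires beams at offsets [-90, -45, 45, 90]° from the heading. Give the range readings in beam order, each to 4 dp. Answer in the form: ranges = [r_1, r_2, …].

ranges = [5.3705, 6.0391, 1.5400, 0.7972]

beam 1: φ=-90°, α=255°
  cosα=-0.2588 sinα=-0.9659 | (2,6) | tMaxX 1.5068 tMaxY 0.2381 | tΔX 3.8637 tΔY 1.0353
    t=0.2381 [y] (2,5)
    t=1.2734 [y] (2,4)
    t=1.5068 [x] (1,4)
    t=2.3087 [y] (1,3)
    t=3.3439 [y] (1,2)
    t=4.3792 [y] (1,1)
    t=5.3705 [x] (0,1) — stop
  → r_1 = 5.3705
beam 2: φ=-45°, α=300°
  cosα=0.5000 sinα=-0.8660 | (2,6) | tMaxX 1.2200 tMaxY 0.2656 | tΔX 2.0000 tΔY 1.1547
    t=0.2656 [y] (2,5)
    t=1.2200 [x] (3,5)
    t=1.4203 [y] (3,4)
    t=2.5750 [y] (3,3)
    t=3.2200 [x] (4,3)
    t=3.7297 [y] (4,2)
    t=4.8844 [y] (4,1)
    t=5.2200 [x] (5,1)
    t=6.0391 [y] (5,0) — stop
  → r_2 = 6.0391
beam 3: φ=45°, α=30°
  cosα=0.8660 sinα=0.5000 | (2,6) | tMaxX 0.7044 tMaxY 1.5400 | tΔX 1.1547 tΔY 2.0000
    t=0.7044 [x] (3,6)
    t=1.5400 [y] (3,7) — stop
  → r_3 = 1.5400
beam 4: φ=90°, α=75°
  cosα=0.2588 sinα=0.9659 | (2,6) | tMaxX 2.3569 tMaxY 0.7972 | tΔX 3.8637 tΔY 1.0353
    t=0.7972 [y] (2,7) — stop
  → r_4 = 0.7972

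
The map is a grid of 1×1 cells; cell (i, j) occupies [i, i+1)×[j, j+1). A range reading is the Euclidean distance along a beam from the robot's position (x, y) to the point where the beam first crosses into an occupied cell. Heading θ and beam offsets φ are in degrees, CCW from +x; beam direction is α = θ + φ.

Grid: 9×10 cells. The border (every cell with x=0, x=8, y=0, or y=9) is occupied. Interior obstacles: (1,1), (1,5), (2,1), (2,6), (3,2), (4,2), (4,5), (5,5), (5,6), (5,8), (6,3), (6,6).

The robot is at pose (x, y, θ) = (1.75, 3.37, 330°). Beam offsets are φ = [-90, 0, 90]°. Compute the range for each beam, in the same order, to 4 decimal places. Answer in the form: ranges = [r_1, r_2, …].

ranges = [1.5000, 1.4434, 6.5000]

beam 1: φ=-90°, α=240°
  cosα=-0.5000 sinα=-0.8660 | (1,3) | tMaxX 1.5000 tMaxY 0.4272 | tΔX 2.0000 tΔY 1.1547
    t=0.4272 [y] (1,2)
    t=1.5000 [x] (0,2) — stop
  → r_1 = 1.5000
beam 2: φ=0°, α=330°
  cosα=0.8660 sinα=-0.5000 | (1,3) | tMaxX 0.2887 tMaxY 0.7400 | tΔX 1.1547 tΔY 2.0000
    t=0.2887 [x] (2,3)
    t=0.7400 [y] (2,2)
    t=1.4434 [x] (3,2) — stop
  → r_2 = 1.4434
beam 3: φ=90°, α=60°
  cosα=0.5000 sinα=0.8660 | (1,3) | tMaxX 0.5000 tMaxY 0.7275 | tΔX 2.0000 tΔY 1.1547
    t=0.5000 [x] (2,3)
    t=0.7275 [y] (2,4)
    t=1.8822 [y] (2,5)
    t=2.5000 [x] (3,5)
    t=3.0369 [y] (3,6)
    t=4.1916 [y] (3,7)
    t=4.5000 [x] (4,7)
    t=5.3463 [y] (4,8)
    t=6.5000 [x] (5,8) — stop
  → r_3 = 6.5000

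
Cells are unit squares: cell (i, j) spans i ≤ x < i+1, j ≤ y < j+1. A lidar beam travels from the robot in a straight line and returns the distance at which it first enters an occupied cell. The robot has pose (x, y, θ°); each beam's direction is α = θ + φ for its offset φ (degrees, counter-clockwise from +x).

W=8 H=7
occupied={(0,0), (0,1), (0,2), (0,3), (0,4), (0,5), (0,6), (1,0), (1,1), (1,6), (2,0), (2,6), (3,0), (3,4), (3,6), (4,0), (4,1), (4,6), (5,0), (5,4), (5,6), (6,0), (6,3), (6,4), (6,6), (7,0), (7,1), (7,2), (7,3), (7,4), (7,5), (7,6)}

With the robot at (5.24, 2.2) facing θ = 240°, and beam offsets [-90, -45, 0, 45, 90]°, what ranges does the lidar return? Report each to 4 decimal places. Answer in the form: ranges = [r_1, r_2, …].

ranges = [4.8959, 0.7727, 0.4800, 1.2423, 2.0323]

beam 1: φ=-90°, α=150°
  cosα=-0.8660 sinα=0.5000 | (5,2) | tMaxX 0.2771 tMaxY 1.6000 | tΔX 1.1547 tΔY 2.0000
    t=0.2771 [x] (4,2)
    t=1.4318 [x] (3,2)
    t=1.6000 [y] (3,3)
    t=2.5865 [x] (2,3)
    t=3.6000 [y] (2,4)
    t=3.7412 [x] (1,4)
    t=4.8959 [x] (0,4) — stop
  → r_1 = 4.8959
beam 2: φ=-45°, α=195°
  cosα=-0.9659 sinα=-0.2588 | (5,2) | tMaxX 0.2485 tMaxY 0.7727 | tΔX 1.0353 tΔY 3.8637
    t=0.2485 [x] (4,2)
    t=0.7727 [y] (4,1) — stop
  → r_2 = 0.7727
beam 3: φ=0°, α=240°
  cosα=-0.5000 sinα=-0.8660 | (5,2) | tMaxX 0.4800 tMaxY 0.2309 | tΔX 2.0000 tΔY 1.1547
    t=0.2309 [y] (5,1)
    t=0.4800 [x] (4,1) — stop
  → r_3 = 0.4800
beam 4: φ=45°, α=285°
  cosα=0.2588 sinα=-0.9659 | (5,2) | tMaxX 2.9364 tMaxY 0.2071 | tΔX 3.8637 tΔY 1.0353
    t=0.2071 [y] (5,1)
    t=1.2423 [y] (5,0) — stop
  → r_4 = 1.2423
beam 5: φ=90°, α=330°
  cosα=0.8660 sinα=-0.5000 | (5,2) | tMaxX 0.8776 tMaxY 0.4000 | tΔX 1.1547 tΔY 2.0000
    t=0.4000 [y] (5,1)
    t=0.8776 [x] (6,1)
    t=2.0323 [x] (7,1) — stop
  → r_5 = 2.0323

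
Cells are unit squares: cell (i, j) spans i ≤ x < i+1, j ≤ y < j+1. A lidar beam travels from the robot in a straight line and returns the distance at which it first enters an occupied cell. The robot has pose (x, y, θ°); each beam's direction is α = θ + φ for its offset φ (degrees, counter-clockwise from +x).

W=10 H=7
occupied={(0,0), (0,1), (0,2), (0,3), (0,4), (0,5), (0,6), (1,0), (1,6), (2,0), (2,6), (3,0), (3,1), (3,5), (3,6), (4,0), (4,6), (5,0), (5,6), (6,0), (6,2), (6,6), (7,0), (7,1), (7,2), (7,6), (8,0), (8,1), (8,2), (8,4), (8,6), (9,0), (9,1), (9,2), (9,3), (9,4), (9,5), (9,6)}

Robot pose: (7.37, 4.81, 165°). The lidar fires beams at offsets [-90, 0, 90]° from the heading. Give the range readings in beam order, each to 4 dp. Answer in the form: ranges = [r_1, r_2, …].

beam 1: φ=-90°, α=75°
  d=(0.2588,0.9659)  start (7,4)  tX=2.4341 tY=0.1967  stride 1/|dx|=3.8637 1/|dy|=1.0353
    cross y-line → (7,5), t=0.1967
    cross y-line → (7,6), t=1.2320 (wall)
  → r_1 = 1.2320
beam 2: φ=0°, α=165°
  d=(-0.9659,0.2588)  start (7,4)  tX=0.3831 tY=0.7341  stride 1/|dx|=1.0353 1/|dy|=3.8637
    cross x-line → (6,4), t=0.3831
    cross y-line → (6,5), t=0.7341
    cross x-line → (5,5), t=1.4183
    cross x-line → (4,5), t=2.4536
    cross x-line → (3,5), t=3.4889 (wall)
  → r_2 = 3.4889
beam 3: φ=90°, α=255°
  d=(-0.2588,-0.9659)  start (7,4)  tX=1.4296 tY=0.8386  stride 1/|dx|=3.8637 1/|dy|=1.0353
    cross y-line → (7,3), t=0.8386
    cross x-line → (6,3), t=1.4296
    cross y-line → (6,2), t=1.8738 (wall)
  → r_3 = 1.8738

ranges = [1.2320, 3.4889, 1.8738]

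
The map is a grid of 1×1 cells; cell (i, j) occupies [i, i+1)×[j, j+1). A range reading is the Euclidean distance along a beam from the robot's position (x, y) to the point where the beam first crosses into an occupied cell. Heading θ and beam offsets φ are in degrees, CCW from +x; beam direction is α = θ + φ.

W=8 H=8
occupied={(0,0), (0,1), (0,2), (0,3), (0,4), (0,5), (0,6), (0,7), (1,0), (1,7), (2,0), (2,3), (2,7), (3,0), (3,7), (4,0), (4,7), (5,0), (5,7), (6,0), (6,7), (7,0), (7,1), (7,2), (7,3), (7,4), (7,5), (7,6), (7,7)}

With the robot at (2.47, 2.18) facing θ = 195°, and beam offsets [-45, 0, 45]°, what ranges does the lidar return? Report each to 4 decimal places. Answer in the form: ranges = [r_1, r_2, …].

ranges = [1.6974, 1.5219, 1.3625]

beam 1: φ=-45°, α=150°
  dir = (cos 150°, sin 150°) = (-0.8660, 0.5000); from cell (2,2)
  next x-line at t=0.5427, next y-line at t=1.6400; Δt_x=1.1547, Δt_y=2.0000
    x: enter (1,2) at t=0.5427
    y: enter (1,3) at t=1.6400
    x: enter (0,3) at t=1.6974 ← occupied
  → r_1 = 1.6974
beam 2: φ=0°, α=195°
  dir = (cos 195°, sin 195°) = (-0.9659, -0.2588); from cell (2,2)
  next x-line at t=0.4866, next y-line at t=0.6955; Δt_x=1.0353, Δt_y=3.8637
    x: enter (1,2) at t=0.4866
    y: enter (1,1) at t=0.6955
    x: enter (0,1) at t=1.5219 ← occupied
  → r_2 = 1.5219
beam 3: φ=45°, α=240°
  dir = (cos 240°, sin 240°) = (-0.5000, -0.8660); from cell (2,2)
  next x-line at t=0.9400, next y-line at t=0.2078; Δt_x=2.0000, Δt_y=1.1547
    y: enter (2,1) at t=0.2078
    x: enter (1,1) at t=0.9400
    y: enter (1,0) at t=1.3625 ← occupied
  → r_3 = 1.3625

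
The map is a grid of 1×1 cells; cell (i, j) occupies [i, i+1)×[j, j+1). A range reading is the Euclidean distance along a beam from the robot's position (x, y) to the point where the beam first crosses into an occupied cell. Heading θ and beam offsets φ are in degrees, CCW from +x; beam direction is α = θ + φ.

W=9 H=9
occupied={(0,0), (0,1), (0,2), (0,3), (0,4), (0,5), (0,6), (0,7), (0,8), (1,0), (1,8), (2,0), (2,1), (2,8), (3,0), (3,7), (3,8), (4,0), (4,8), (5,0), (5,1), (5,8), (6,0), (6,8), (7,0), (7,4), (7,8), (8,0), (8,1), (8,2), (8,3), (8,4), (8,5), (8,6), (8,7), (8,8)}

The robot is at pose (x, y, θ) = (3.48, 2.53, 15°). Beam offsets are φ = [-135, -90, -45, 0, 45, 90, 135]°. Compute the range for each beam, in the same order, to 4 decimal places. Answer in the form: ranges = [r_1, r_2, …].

ranges = [0.9600, 1.5840, 1.7551, 4.6794, 6.3162, 5.6630, 2.8637]

beam 1: φ=-135°, α=240°
  d=(-0.5000,-0.8660)  start (3,2)  tX=0.9600 tY=0.6120  stride 1/|dx|=2.0000 1/|dy|=1.1547
    cross y-line → (3,1), t=0.6120
    cross x-line → (2,1), t=0.9600 (wall)
  → r_1 = 0.9600
beam 2: φ=-90°, α=285°
  d=(0.2588,-0.9659)  start (3,2)  tX=2.0091 tY=0.5487  stride 1/|dx|=3.8637 1/|dy|=1.0353
    cross y-line → (3,1), t=0.5487
    cross y-line → (3,0), t=1.5840 (wall)
  → r_2 = 1.5840
beam 3: φ=-45°, α=330°
  d=(0.8660,-0.5000)  start (3,2)  tX=0.6004 tY=1.0600  stride 1/|dx|=1.1547 1/|dy|=2.0000
    cross x-line → (4,2), t=0.6004
    cross y-line → (4,1), t=1.0600
    cross x-line → (5,1), t=1.7551 (wall)
  → r_3 = 1.7551
beam 4: φ=0°, α=15°
  d=(0.9659,0.2588)  start (3,2)  tX=0.5383 tY=1.8159  stride 1/|dx|=1.0353 1/|dy|=3.8637
    cross x-line → (4,2), t=0.5383
    cross x-line → (5,2), t=1.5736
    cross y-line → (5,3), t=1.8159
    cross x-line → (6,3), t=2.6089
    cross x-line → (7,3), t=3.6442
    cross x-line → (8,3), t=4.6794 (wall)
  → r_4 = 4.6794
beam 5: φ=45°, α=60°
  d=(0.5000,0.8660)  start (3,2)  tX=1.0400 tY=0.5427  stride 1/|dx|=2.0000 1/|dy|=1.1547
    cross y-line → (3,3), t=0.5427
    cross x-line → (4,3), t=1.0400
    cross y-line → (4,4), t=1.6974
    cross y-line → (4,5), t=2.8521
    cross x-line → (5,5), t=3.0400
    cross y-line → (5,6), t=4.0068
    cross x-line → (6,6), t=5.0400
    cross y-line → (6,7), t=5.1615
    cross y-line → (6,8), t=6.3162 (wall)
  → r_5 = 6.3162
beam 6: φ=90°, α=105°
  d=(-0.2588,0.9659)  start (3,2)  tX=1.8546 tY=0.4866  stride 1/|dx|=3.8637 1/|dy|=1.0353
    cross y-line → (3,3), t=0.4866
    cross y-line → (3,4), t=1.5219
    cross x-line → (2,4), t=1.8546
    cross y-line → (2,5), t=2.5571
    cross y-line → (2,6), t=3.5924
    cross y-line → (2,7), t=4.6277
    cross y-line → (2,8), t=5.6630 (wall)
  → r_6 = 5.6630
beam 7: φ=135°, α=150°
  d=(-0.8660,0.5000)  start (3,2)  tX=0.5543 tY=0.9400  stride 1/|dx|=1.1547 1/|dy|=2.0000
    cross x-line → (2,2), t=0.5543
    cross y-line → (2,3), t=0.9400
    cross x-line → (1,3), t=1.7090
    cross x-line → (0,3), t=2.8637 (wall)
  → r_7 = 2.8637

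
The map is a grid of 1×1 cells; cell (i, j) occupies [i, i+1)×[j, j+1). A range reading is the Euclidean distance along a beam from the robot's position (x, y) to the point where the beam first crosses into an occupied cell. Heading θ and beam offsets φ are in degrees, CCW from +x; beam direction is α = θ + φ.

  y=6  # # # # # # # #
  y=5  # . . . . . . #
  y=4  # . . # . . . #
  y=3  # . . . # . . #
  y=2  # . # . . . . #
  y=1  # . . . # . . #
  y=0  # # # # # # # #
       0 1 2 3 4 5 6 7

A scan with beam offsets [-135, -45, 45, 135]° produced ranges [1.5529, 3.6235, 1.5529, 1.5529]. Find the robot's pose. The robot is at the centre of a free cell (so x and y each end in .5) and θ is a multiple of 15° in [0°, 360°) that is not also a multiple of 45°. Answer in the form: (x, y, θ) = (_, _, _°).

The pose lattice has 26·16 = 416 candidates. Test each by forward raycasting.
  (2.5, 4.5, 345°): beam 1 = 1.7321 ≠ 1.5529 ✗
  (4.5, 5.5, 165°): beam 1 = 1.0000 ≠ 1.5529 ✗
  (1.5, 1.5, 75°): beam 1 = 0.5774 ≠ 1.5529 ✗
  …
  (5.5, 4.5, 330°): r_1=1.5529, r_2=3.6235, r_3=1.5529, r_4=1.5529 — all match ✓
No second candidate reproduces the full scan.

(x, y, θ) = (5.5, 4.5, 330°)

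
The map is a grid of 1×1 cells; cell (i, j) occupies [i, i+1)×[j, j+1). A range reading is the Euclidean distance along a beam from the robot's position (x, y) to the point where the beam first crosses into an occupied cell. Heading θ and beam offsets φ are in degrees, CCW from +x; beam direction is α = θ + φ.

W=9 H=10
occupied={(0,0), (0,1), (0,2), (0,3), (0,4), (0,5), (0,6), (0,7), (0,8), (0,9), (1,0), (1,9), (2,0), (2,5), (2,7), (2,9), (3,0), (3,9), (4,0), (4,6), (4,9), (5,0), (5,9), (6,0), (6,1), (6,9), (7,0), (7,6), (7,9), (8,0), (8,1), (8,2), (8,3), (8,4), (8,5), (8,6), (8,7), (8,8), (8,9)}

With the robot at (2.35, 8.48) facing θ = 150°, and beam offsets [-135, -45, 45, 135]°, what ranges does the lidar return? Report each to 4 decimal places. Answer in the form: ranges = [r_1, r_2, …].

ranges = [2.0091, 0.5383, 1.3976, 0.4969]

beam 1: φ=-135°, α=15°
  dir = (cos 15°, sin 15°) = (0.9659, 0.2588); from cell (2,8)
  next x-line at t=0.6729, next y-line at t=2.0091; Δt_x=1.0353, Δt_y=3.8637
    x: enter (3,8) at t=0.6729
    x: enter (4,8) at t=1.7082
    y: enter (4,9) at t=2.0091 ← occupied
  → r_1 = 2.0091
beam 2: φ=-45°, α=105°
  dir = (cos 105°, sin 105°) = (-0.2588, 0.9659); from cell (2,8)
  next x-line at t=1.3523, next y-line at t=0.5383; Δt_x=3.8637, Δt_y=1.0353
    y: enter (2,9) at t=0.5383 ← occupied
  → r_2 = 0.5383
beam 3: φ=45°, α=195°
  dir = (cos 195°, sin 195°) = (-0.9659, -0.2588); from cell (2,8)
  next x-line at t=0.3623, next y-line at t=1.8546; Δt_x=1.0353, Δt_y=3.8637
    x: enter (1,8) at t=0.3623
    x: enter (0,8) at t=1.3976 ← occupied
  → r_3 = 1.3976
beam 4: φ=135°, α=285°
  dir = (cos 285°, sin 285°) = (0.2588, -0.9659); from cell (2,8)
  next x-line at t=2.5114, next y-line at t=0.4969; Δt_x=3.8637, Δt_y=1.0353
    y: enter (2,7) at t=0.4969 ← occupied
  → r_4 = 0.4969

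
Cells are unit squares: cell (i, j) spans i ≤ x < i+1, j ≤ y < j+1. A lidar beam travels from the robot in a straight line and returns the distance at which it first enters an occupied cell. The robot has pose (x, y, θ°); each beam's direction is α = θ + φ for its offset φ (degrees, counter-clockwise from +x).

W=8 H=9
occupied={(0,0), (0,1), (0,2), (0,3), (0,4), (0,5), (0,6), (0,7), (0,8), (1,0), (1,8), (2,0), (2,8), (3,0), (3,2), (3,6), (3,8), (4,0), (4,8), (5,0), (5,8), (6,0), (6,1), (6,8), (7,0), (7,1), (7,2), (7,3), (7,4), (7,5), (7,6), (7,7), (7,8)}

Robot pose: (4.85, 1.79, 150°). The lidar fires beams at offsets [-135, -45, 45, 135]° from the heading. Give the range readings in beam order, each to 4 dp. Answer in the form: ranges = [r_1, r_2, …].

ranges = [2.2258, 4.3585, 3.0523, 0.8179]

beam 1: φ=-135°, α=15°
  cosα=0.9659 sinα=0.2588 | (4,1) | tMaxX 0.1553 tMaxY 0.8114 | tΔX 1.0353 tΔY 3.8637
    t=0.1553 [x] (5,1)
    t=0.8114 [y] (5,2)
    t=1.1906 [x] (6,2)
    t=2.2258 [x] (7,2) — stop
  → r_1 = 2.2258
beam 2: φ=-45°, α=105°
  cosα=-0.2588 sinα=0.9659 | (4,1) | tMaxX 3.2841 tMaxY 0.2174 | tΔX 3.8637 tΔY 1.0353
    t=0.2174 [y] (4,2)
    t=1.2527 [y] (4,3)
    t=2.2880 [y] (4,4)
    t=3.2841 [x] (3,4)
    t=3.3232 [y] (3,5)
    t=4.3585 [y] (3,6) — stop
  → r_2 = 4.3585
beam 3: φ=45°, α=195°
  cosα=-0.9659 sinα=-0.2588 | (4,1) | tMaxX 0.8800 tMaxY 3.0523 | tΔX 1.0353 tΔY 3.8637
    t=0.8800 [x] (3,1)
    t=1.9153 [x] (2,1)
    t=2.9505 [x] (1,1)
    t=3.0523 [y] (1,0) — stop
  → r_3 = 3.0523
beam 4: φ=135°, α=285°
  cosα=0.2588 sinα=-0.9659 | (4,1) | tMaxX 0.5796 tMaxY 0.8179 | tΔX 3.8637 tΔY 1.0353
    t=0.5796 [x] (5,1)
    t=0.8179 [y] (5,0) — stop
  → r_4 = 0.8179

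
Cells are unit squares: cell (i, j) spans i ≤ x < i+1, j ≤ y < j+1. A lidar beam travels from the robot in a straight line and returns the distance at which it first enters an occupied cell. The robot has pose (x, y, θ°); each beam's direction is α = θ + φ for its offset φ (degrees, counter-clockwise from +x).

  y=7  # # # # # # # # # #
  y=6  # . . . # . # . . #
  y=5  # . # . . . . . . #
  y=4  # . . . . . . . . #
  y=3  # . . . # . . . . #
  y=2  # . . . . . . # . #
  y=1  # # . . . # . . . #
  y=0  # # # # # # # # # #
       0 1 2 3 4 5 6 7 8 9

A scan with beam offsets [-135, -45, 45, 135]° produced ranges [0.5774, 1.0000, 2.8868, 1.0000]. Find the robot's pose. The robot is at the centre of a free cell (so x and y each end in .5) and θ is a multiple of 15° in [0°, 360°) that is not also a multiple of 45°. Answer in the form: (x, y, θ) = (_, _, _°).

Enumerate (i+0.5, j+0.5, θ) over the 41 free cells and 16 admissible headings. For each, cast all 4 beams and compare to the given ranges.
  (8.5, 4.5, 285°): beam 1 = 4.0415 ≠ 0.5774 ✗
  (7.5, 3.5, 285°): beam 1 = 7.0000 ≠ 0.5774 ✗
  (6.5, 4.5, 345°): beam 1 = 1.7321 ≠ 0.5774 ✗
  (7.5, 6.5, 300°): beam 1 = 0.5176 ≠ 0.5774 ✗
  (4.5, 5.5, 75°): beam 1 = 5.1962 ≠ 0.5774 ✗
  …
  (1.5, 4.5, 285°): r_1=0.5774, r_2=1.0000, r_3=2.8868, r_4=1.0000 — all match ✓
Unique over the lattice → pose = (1.5, 4.5, 285°).

(x, y, θ) = (1.5, 4.5, 285°)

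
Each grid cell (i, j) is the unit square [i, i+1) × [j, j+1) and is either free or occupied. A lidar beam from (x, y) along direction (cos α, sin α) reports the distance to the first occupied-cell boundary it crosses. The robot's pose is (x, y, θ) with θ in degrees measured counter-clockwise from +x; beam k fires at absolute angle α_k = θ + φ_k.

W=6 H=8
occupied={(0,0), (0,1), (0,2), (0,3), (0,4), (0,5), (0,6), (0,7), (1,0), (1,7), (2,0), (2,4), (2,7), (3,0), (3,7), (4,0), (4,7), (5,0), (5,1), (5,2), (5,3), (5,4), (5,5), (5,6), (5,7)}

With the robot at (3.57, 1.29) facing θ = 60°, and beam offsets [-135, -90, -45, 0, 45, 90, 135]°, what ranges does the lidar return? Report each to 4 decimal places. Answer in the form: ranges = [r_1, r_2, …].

ranges = [0.3002, 0.5800, 1.4804, 2.8600, 2.8056, 2.9676, 1.1205]

beam 1: φ=-135°, α=285°
  cosα=0.2588 sinα=-0.9659 | (3,1) | tMaxX 1.6614 tMaxY 0.3002 | tΔX 3.8637 tΔY 1.0353
    t=0.3002 [y] (3,0) — stop
  → r_1 = 0.3002
beam 2: φ=-90°, α=330°
  cosα=0.8660 sinα=-0.5000 | (3,1) | tMaxX 0.4965 tMaxY 0.5800 | tΔX 1.1547 tΔY 2.0000
    t=0.4965 [x] (4,1)
    t=0.5800 [y] (4,0) — stop
  → r_2 = 0.5800
beam 3: φ=-45°, α=15°
  cosα=0.9659 sinα=0.2588 | (3,1) | tMaxX 0.4452 tMaxY 2.7432 | tΔX 1.0353 tΔY 3.8637
    t=0.4452 [x] (4,1)
    t=1.4804 [x] (5,1) — stop
  → r_3 = 1.4804
beam 4: φ=0°, α=60°
  cosα=0.5000 sinα=0.8660 | (3,1) | tMaxX 0.8600 tMaxY 0.8198 | tΔX 2.0000 tΔY 1.1547
    t=0.8198 [y] (3,2)
    t=0.8600 [x] (4,2)
    t=1.9745 [y] (4,3)
    t=2.8600 [x] (5,3) — stop
  → r_4 = 2.8600
beam 5: φ=45°, α=105°
  cosα=-0.2588 sinα=0.9659 | (3,1) | tMaxX 2.2023 tMaxY 0.7350 | tΔX 3.8637 tΔY 1.0353
    t=0.7350 [y] (3,2)
    t=1.7703 [y] (3,3)
    t=2.2023 [x] (2,3)
    t=2.8056 [y] (2,4) — stop
  → r_5 = 2.8056
beam 6: φ=90°, α=150°
  cosα=-0.8660 sinα=0.5000 | (3,1) | tMaxX 0.6582 tMaxY 1.4200 | tΔX 1.1547 tΔY 2.0000
    t=0.6582 [x] (2,1)
    t=1.4200 [y] (2,2)
    t=1.8129 [x] (1,2)
    t=2.9676 [x] (0,2) — stop
  → r_6 = 2.9676
beam 7: φ=135°, α=195°
  cosα=-0.9659 sinα=-0.2588 | (3,1) | tMaxX 0.5901 tMaxY 1.1205 | tΔX 1.0353 tΔY 3.8637
    t=0.5901 [x] (2,1)
    t=1.1205 [y] (2,0) — stop
  → r_7 = 1.1205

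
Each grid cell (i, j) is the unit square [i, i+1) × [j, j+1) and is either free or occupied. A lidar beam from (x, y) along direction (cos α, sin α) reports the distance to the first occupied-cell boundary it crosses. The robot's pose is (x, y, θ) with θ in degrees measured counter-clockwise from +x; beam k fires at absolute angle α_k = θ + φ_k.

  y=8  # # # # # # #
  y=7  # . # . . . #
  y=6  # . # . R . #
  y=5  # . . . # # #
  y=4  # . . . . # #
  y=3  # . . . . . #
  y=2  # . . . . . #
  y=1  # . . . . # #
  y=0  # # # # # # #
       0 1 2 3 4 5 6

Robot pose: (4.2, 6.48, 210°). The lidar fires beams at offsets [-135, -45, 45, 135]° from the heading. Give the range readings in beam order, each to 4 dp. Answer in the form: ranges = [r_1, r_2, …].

beam 1: φ=-135°, α=75°
  direction (0.2588, 0.9659); cell (4,6); t to first gridline: x 3.0910, y 0.5383 (then +3.8637 / +1.0353)
    (4,7) via y @ 0.5383
    (4,8) via y @ 1.5736  # hit
  → r_1 = 1.5736
beam 2: φ=-45°, α=165°
  direction (-0.9659, 0.2588); cell (4,6); t to first gridline: x 0.2071, y 2.0091 (then +1.0353 / +3.8637)
    (3,6) via x @ 0.2071
    (2,6) via x @ 1.2423  # hit
  → r_2 = 1.2423
beam 3: φ=45°, α=255°
  direction (-0.2588, -0.9659); cell (4,6); t to first gridline: x 0.7727, y 0.4969 (then +3.8637 / +1.0353)
    (4,5) via y @ 0.4969  # hit
  → r_3 = 0.4969
beam 4: φ=135°, α=345°
  direction (0.9659, -0.2588); cell (4,6); t to first gridline: x 0.8282, y 1.8546 (then +1.0353 / +3.8637)
    (5,6) via x @ 0.8282
    (5,5) via y @ 1.8546  # hit
  → r_4 = 1.8546

ranges = [1.5736, 1.2423, 0.4969, 1.8546]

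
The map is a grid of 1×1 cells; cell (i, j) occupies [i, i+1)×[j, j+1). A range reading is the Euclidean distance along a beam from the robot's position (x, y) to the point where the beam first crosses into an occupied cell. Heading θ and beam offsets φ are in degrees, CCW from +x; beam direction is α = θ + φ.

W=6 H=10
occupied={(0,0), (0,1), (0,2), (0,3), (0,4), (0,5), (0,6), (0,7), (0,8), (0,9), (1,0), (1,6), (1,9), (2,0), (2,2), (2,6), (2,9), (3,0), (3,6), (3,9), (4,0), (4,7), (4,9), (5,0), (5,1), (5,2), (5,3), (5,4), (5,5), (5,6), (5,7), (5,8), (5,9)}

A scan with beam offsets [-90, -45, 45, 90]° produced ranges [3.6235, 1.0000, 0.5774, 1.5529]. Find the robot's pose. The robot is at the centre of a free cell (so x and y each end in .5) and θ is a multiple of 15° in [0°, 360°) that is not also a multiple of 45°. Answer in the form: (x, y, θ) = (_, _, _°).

Enumerate (i+0.5, j+0.5, θ) over the 27 free cells and 16 admissible headings. For each, cast all 4 beams and compare to the given ranges.
  (3.5, 2.5, 330°): beam 1 = 1.7321 ≠ 3.6235 ✗
  (4.5, 4.5, 60°): beam 1 = 0.5774 ≠ 3.6235 ✗
  (3.5, 8.5, 105°): beam 1 = 1.5529 ≠ 3.6235 ✗
  …
  (1.5, 2.5, 165°): r_1=3.6235, r_2=1.0000, r_3=0.5774, r_4=1.5529 — all match ✓
Only this pose fits every beam.

(x, y, θ) = (1.5, 2.5, 165°)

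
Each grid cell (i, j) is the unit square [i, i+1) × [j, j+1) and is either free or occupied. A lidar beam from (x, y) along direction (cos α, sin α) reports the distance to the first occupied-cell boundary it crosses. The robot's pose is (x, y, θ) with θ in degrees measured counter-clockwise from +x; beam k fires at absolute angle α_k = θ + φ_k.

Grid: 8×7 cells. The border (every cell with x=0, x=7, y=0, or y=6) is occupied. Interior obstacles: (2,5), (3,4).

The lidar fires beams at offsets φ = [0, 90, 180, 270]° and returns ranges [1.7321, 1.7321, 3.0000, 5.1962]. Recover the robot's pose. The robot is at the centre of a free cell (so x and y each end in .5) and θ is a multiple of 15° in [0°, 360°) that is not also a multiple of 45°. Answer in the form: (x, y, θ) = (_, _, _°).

(x, y, θ) = (5.5, 2.5, 240°)

Enumerate (i+0.5, j+0.5, θ) over the 28 free cells and 16 admissible headings. For each, cast all 4 beams and compare to the given ranges.
  (5.5, 3.5, 60°): beam 1 = 2.8868 ≠ 1.7321 ✗
  (5.5, 3.5, 210°): beam 1 = 5.0000 ≠ 1.7321 ✗
  (1.5, 5.5, 255°): beam 1 = 1.9319 ≠ 1.7321 ✗
  (4.5, 3.5, 15°): beam 1 = 2.5882 ≠ 1.7321 ✗
  (1.5, 4.5, 120°): beam 1 = 1.0000 ≠ 1.7321 ✗
  …
  (5.5, 2.5, 240°): r_1=1.7321, r_2=1.7321, r_3=3.0000, r_4=5.1962 — all match ✓
Only this pose fits every beam.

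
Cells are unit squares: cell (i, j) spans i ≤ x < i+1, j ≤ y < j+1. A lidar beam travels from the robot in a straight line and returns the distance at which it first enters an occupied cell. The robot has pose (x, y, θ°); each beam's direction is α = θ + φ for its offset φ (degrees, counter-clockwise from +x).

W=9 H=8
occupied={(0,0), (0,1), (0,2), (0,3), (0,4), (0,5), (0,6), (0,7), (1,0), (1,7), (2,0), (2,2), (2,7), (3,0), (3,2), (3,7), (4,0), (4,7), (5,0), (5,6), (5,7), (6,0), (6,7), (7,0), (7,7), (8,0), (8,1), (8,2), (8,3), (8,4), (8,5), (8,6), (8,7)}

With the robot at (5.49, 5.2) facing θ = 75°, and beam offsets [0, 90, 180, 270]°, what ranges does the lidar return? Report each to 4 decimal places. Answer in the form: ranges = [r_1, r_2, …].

ranges = [0.8282, 4.6484, 4.3482, 2.5985]

beam 1: φ=0°, α=75°
  d=(0.2588,0.9659)  start (5,5)  tX=1.9705 tY=0.8282  stride 1/|dx|=3.8637 1/|dy|=1.0353
    cross y-line → (5,6), t=0.8282 (wall)
  → r_1 = 0.8282
beam 2: φ=90°, α=165°
  d=(-0.9659,0.2588)  start (5,5)  tX=0.5073 tY=3.0910  stride 1/|dx|=1.0353 1/|dy|=3.8637
    cross x-line → (4,5), t=0.5073
    cross x-line → (3,5), t=1.5426
    cross x-line → (2,5), t=2.5778
    cross y-line → (2,6), t=3.0910
    cross x-line → (1,6), t=3.6131
    cross x-line → (0,6), t=4.6484 (wall)
  → r_2 = 4.6484
beam 3: φ=180°, α=255°
  d=(-0.2588,-0.9659)  start (5,5)  tX=1.8932 tY=0.2071  stride 1/|dx|=3.8637 1/|dy|=1.0353
    cross y-line → (5,4), t=0.2071
    cross y-line → (5,3), t=1.2423
    cross x-line → (4,3), t=1.8932
    cross y-line → (4,2), t=2.2776
    cross y-line → (4,1), t=3.3129
    cross y-line → (4,0), t=4.3482 (wall)
  → r_3 = 4.3482
beam 4: φ=270°, α=345°
  d=(0.9659,-0.2588)  start (5,5)  tX=0.5280 tY=0.7727  stride 1/|dx|=1.0353 1/|dy|=3.8637
    cross x-line → (6,5), t=0.5280
    cross y-line → (6,4), t=0.7727
    cross x-line → (7,4), t=1.5633
    cross x-line → (8,4), t=2.5985 (wall)
  → r_4 = 2.5985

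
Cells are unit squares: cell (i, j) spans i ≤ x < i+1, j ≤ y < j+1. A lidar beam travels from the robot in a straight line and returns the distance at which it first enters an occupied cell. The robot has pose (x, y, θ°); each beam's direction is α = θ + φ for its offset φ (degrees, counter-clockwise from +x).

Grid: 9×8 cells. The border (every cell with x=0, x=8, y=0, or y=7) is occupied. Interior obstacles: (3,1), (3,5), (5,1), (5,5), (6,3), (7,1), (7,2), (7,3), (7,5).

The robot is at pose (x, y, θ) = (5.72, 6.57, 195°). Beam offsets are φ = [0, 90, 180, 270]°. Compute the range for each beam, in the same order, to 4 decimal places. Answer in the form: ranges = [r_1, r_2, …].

ranges = [2.2023, 0.5901, 1.6614, 0.4452]

beam 1: φ=0°, α=195°
  direction (-0.9659, -0.2588); cell (5,6); t to first gridline: x 0.7454, y 2.2023 (then +1.0353 / +3.8637)
    (4,6) via x @ 0.7454
    (3,6) via x @ 1.7807
    (3,5) via y @ 2.2023  # hit
  → r_1 = 2.2023
beam 2: φ=90°, α=285°
  direction (0.2588, -0.9659); cell (5,6); t to first gridline: x 1.0818, y 0.5901 (then +3.8637 / +1.0353)
    (5,5) via y @ 0.5901  # hit
  → r_2 = 0.5901
beam 3: φ=180°, α=15°
  direction (0.9659, 0.2588); cell (5,6); t to first gridline: x 0.2899, y 1.6614 (then +1.0353 / +3.8637)
    (6,6) via x @ 0.2899
    (7,6) via x @ 1.3252
    (7,7) via y @ 1.6614  # hit
  → r_3 = 1.6614
beam 4: φ=270°, α=105°
  direction (-0.2588, 0.9659); cell (5,6); t to first gridline: x 2.7819, y 0.4452 (then +3.8637 / +1.0353)
    (5,7) via y @ 0.4452  # hit
  → r_4 = 0.4452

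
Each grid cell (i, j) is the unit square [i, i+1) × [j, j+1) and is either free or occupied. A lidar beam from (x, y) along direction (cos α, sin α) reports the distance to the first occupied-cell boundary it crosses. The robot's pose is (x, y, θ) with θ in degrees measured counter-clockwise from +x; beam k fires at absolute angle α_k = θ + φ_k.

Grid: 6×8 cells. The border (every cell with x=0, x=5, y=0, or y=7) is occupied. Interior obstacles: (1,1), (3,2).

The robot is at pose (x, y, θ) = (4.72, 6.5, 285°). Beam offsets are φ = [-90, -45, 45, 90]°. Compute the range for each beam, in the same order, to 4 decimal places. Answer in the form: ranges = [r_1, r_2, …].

ranges = [3.8512, 5.4400, 0.3233, 0.2899]

beam 1: φ=-90°, α=195°
  direction (-0.9659, -0.2588); cell (4,6); t to first gridline: x 0.7454, y 1.9319 (then +1.0353 / +3.8637)
    (3,6) via x @ 0.7454
    (2,6) via x @ 1.7807
    (2,5) via y @ 1.9319
    (1,5) via x @ 2.8160
    (0,5) via x @ 3.8512  # hit
  → r_1 = 3.8512
beam 2: φ=-45°, α=240°
  direction (-0.5000, -0.8660); cell (4,6); t to first gridline: x 1.4400, y 0.5774 (then +2.0000 / +1.1547)
    (4,5) via y @ 0.5774
    (3,5) via x @ 1.4400
    (3,4) via y @ 1.7321
    (3,3) via y @ 2.8868
    (2,3) via x @ 3.4400
    (2,2) via y @ 4.0415
    (2,1) via y @ 5.1962
    (1,1) via x @ 5.4400  # hit
  → r_2 = 5.4400
beam 3: φ=45°, α=330°
  direction (0.8660, -0.5000); cell (4,6); t to first gridline: x 0.3233, y 1.0000 (then +1.1547 / +2.0000)
    (5,6) via x @ 0.3233  # hit
  → r_3 = 0.3233
beam 4: φ=90°, α=15°
  direction (0.9659, 0.2588); cell (4,6); t to first gridline: x 0.2899, y 1.9319 (then +1.0353 / +3.8637)
    (5,6) via x @ 0.2899  # hit
  → r_4 = 0.2899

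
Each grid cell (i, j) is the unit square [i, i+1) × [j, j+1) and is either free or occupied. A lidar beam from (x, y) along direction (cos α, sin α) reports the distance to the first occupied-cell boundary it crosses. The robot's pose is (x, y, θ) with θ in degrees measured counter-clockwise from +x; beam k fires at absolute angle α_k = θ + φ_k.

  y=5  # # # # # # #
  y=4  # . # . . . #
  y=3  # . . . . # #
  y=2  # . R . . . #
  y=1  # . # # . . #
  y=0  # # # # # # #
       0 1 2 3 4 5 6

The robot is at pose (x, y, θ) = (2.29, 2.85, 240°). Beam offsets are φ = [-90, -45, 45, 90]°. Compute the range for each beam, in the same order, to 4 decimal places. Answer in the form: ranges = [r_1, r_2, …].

beam 1: φ=-90°, α=150°
  direction (-0.8660, 0.5000); cell (2,2); t to first gridline: x 0.3349, y 0.3000 (then +1.1547 / +2.0000)
    (2,3) via y @ 0.3000
    (1,3) via x @ 0.3349
    (0,3) via x @ 1.4896  # hit
  → r_1 = 1.4896
beam 2: φ=-45°, α=195°
  direction (-0.9659, -0.2588); cell (2,2); t to first gridline: x 0.3002, y 3.2841 (then +1.0353 / +3.8637)
    (1,2) via x @ 0.3002
    (0,2) via x @ 1.3355  # hit
  → r_2 = 1.3355
beam 3: φ=45°, α=285°
  direction (0.2588, -0.9659); cell (2,2); t to first gridline: x 2.7432, y 0.8800 (then +3.8637 / +1.0353)
    (2,1) via y @ 0.8800  # hit
  → r_3 = 0.8800
beam 4: φ=90°, α=330°
  direction (0.8660, -0.5000); cell (2,2); t to first gridline: x 0.8198, y 1.7000 (then +1.1547 / +2.0000)
    (3,2) via x @ 0.8198
    (3,1) via y @ 1.7000  # hit
  → r_4 = 1.7000

ranges = [1.4896, 1.3355, 0.8800, 1.7000]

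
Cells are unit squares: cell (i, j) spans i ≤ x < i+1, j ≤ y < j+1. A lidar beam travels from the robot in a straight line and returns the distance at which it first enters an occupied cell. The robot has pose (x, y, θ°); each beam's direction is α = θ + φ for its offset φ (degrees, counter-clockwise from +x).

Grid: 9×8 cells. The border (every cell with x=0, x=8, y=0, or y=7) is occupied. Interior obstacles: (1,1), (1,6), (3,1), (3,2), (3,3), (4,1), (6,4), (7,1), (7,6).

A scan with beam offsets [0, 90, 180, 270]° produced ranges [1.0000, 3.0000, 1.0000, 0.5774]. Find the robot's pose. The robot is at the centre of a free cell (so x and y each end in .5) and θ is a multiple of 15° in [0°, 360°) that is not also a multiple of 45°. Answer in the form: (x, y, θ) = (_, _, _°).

Candidates: 33 free-cell centres × 16 headings = 528 poses. Raycast each; keep the one whose scan matches to 4 dp.
  (2.5, 5.5, 15°): beam 1 = 4.6587 ≠ 1.0000 ✗
  (4.5, 5.5, 30°): beam 1 = 2.8868 ≠ 1.0000 ✗
  (4.5, 6.5, 60°): beam 1 = 0.5774 ≠ 1.0000 ✗
  (7.5, 4.5, 105°): beam 1 = 1.5529 ≠ 1.0000 ✗
  …
  (7.5, 3.5, 120°): r_1=1.0000, r_2=3.0000, r_3=1.0000, r_4=0.5774 — all match ✓
No second candidate reproduces the full scan.

(x, y, θ) = (7.5, 3.5, 120°)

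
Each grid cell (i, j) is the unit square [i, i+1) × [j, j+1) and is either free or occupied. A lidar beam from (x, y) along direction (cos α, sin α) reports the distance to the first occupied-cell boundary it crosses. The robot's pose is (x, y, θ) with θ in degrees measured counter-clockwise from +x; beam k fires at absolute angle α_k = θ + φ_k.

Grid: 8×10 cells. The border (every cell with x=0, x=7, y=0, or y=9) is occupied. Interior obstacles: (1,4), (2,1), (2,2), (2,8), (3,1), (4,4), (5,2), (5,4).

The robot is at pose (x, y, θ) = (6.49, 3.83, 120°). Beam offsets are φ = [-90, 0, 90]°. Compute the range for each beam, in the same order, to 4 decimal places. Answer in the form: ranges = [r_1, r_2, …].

ranges = [0.5889, 0.9800, 1.6600]

beam 1: φ=-90°, α=30°
  cosα=0.8660 sinα=0.5000 | (6,3) | tMaxX 0.5889 tMaxY 0.3400 | tΔX 1.1547 tΔY 2.0000
    t=0.3400 [y] (6,4)
    t=0.5889 [x] (7,4) — stop
  → r_1 = 0.5889
beam 2: φ=0°, α=120°
  cosα=-0.5000 sinα=0.8660 | (6,3) | tMaxX 0.9800 tMaxY 0.1963 | tΔX 2.0000 tΔY 1.1547
    t=0.1963 [y] (6,4)
    t=0.9800 [x] (5,4) — stop
  → r_2 = 0.9800
beam 3: φ=90°, α=210°
  cosα=-0.8660 sinα=-0.5000 | (6,3) | tMaxX 0.5658 tMaxY 1.6600 | tΔX 1.1547 tΔY 2.0000
    t=0.5658 [x] (5,3)
    t=1.6600 [y] (5,2) — stop
  → r_3 = 1.6600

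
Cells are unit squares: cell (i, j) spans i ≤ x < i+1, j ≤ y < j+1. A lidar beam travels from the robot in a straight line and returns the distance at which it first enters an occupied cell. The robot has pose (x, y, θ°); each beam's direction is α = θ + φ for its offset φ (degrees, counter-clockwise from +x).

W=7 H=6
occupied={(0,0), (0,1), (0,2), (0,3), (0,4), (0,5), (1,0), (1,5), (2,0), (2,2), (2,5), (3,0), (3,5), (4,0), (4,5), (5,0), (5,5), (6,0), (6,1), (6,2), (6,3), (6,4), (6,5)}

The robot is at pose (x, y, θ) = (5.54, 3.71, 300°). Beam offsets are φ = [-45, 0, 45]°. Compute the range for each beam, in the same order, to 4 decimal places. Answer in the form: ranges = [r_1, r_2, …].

ranges = [2.8056, 0.9200, 0.4762]

beam 1: φ=-45°, α=255°
  direction (-0.2588, -0.9659); cell (5,3); t to first gridline: x 2.0864, y 0.7350 (then +3.8637 / +1.0353)
    (5,2) via y @ 0.7350
    (5,1) via y @ 1.7703
    (4,1) via x @ 2.0864
    (4,0) via y @ 2.8056  # hit
  → r_1 = 2.8056
beam 2: φ=0°, α=300°
  direction (0.5000, -0.8660); cell (5,3); t to first gridline: x 0.9200, y 0.8198 (then +2.0000 / +1.1547)
    (5,2) via y @ 0.8198
    (6,2) via x @ 0.9200  # hit
  → r_2 = 0.9200
beam 3: φ=45°, α=345°
  direction (0.9659, -0.2588); cell (5,3); t to first gridline: x 0.4762, y 2.7432 (then +1.0353 / +3.8637)
    (6,3) via x @ 0.4762  # hit
  → r_3 = 0.4762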